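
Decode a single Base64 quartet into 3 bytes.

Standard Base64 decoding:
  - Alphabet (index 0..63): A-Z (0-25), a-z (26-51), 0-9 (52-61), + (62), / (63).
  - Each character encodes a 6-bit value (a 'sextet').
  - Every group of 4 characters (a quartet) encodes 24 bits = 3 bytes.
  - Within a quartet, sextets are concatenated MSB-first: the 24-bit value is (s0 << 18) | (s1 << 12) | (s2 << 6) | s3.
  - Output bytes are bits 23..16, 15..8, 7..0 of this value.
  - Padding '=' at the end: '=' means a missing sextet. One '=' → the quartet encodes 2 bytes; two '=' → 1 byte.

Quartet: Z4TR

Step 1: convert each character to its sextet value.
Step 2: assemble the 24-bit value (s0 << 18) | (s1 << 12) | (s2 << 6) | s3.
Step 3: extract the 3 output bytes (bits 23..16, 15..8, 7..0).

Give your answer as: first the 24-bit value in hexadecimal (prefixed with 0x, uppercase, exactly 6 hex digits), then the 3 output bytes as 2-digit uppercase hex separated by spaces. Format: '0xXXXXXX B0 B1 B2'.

Sextets: Z=25, 4=56, T=19, R=17
24-bit: (25<<18) | (56<<12) | (19<<6) | 17
      = 0x640000 | 0x038000 | 0x0004C0 | 0x000011
      = 0x6784D1
Bytes: (v>>16)&0xFF=67, (v>>8)&0xFF=84, v&0xFF=D1

Answer: 0x6784D1 67 84 D1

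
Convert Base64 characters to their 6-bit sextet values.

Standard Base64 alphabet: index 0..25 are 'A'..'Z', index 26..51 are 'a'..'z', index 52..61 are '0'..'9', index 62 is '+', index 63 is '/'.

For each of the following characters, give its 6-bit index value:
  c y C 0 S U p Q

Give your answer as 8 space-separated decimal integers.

Answer: 28 50 2 52 18 20 41 16

Derivation:
'c': a..z range, 26 + ord('c') − ord('a') = 28
'y': a..z range, 26 + ord('y') − ord('a') = 50
'C': A..Z range, ord('C') − ord('A') = 2
'0': 0..9 range, 52 + ord('0') − ord('0') = 52
'S': A..Z range, ord('S') − ord('A') = 18
'U': A..Z range, ord('U') − ord('A') = 20
'p': a..z range, 26 + ord('p') − ord('a') = 41
'Q': A..Z range, ord('Q') − ord('A') = 16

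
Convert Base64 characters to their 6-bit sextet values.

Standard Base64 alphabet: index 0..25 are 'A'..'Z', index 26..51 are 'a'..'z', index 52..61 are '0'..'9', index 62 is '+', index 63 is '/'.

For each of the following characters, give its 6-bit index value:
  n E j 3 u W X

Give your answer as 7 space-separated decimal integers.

'n': a..z range, 26 + ord('n') − ord('a') = 39
'E': A..Z range, ord('E') − ord('A') = 4
'j': a..z range, 26 + ord('j') − ord('a') = 35
'3': 0..9 range, 52 + ord('3') − ord('0') = 55
'u': a..z range, 26 + ord('u') − ord('a') = 46
'W': A..Z range, ord('W') − ord('A') = 22
'X': A..Z range, ord('X') − ord('A') = 23

Answer: 39 4 35 55 46 22 23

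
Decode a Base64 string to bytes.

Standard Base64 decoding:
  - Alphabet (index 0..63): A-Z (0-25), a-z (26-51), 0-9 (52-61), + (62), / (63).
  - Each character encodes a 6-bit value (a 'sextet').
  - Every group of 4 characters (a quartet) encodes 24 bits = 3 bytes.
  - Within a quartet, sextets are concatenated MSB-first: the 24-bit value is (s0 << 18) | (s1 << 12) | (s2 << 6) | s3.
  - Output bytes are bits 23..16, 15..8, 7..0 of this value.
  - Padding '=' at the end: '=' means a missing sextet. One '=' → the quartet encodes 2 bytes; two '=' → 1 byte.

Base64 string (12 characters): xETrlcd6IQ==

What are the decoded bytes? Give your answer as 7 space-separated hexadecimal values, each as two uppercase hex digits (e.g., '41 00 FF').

Answer: C4 44 EB 95 C7 7A 21

Derivation:
After char 0 ('x'=49): chars_in_quartet=1 acc=0x31 bytes_emitted=0
After char 1 ('E'=4): chars_in_quartet=2 acc=0xC44 bytes_emitted=0
After char 2 ('T'=19): chars_in_quartet=3 acc=0x31113 bytes_emitted=0
After char 3 ('r'=43): chars_in_quartet=4 acc=0xC444EB -> emit C4 44 EB, reset; bytes_emitted=3
After char 4 ('l'=37): chars_in_quartet=1 acc=0x25 bytes_emitted=3
After char 5 ('c'=28): chars_in_quartet=2 acc=0x95C bytes_emitted=3
After char 6 ('d'=29): chars_in_quartet=3 acc=0x2571D bytes_emitted=3
After char 7 ('6'=58): chars_in_quartet=4 acc=0x95C77A -> emit 95 C7 7A, reset; bytes_emitted=6
After char 8 ('I'=8): chars_in_quartet=1 acc=0x8 bytes_emitted=6
After char 9 ('Q'=16): chars_in_quartet=2 acc=0x210 bytes_emitted=6
Padding '==': partial quartet acc=0x210 -> emit 21; bytes_emitted=7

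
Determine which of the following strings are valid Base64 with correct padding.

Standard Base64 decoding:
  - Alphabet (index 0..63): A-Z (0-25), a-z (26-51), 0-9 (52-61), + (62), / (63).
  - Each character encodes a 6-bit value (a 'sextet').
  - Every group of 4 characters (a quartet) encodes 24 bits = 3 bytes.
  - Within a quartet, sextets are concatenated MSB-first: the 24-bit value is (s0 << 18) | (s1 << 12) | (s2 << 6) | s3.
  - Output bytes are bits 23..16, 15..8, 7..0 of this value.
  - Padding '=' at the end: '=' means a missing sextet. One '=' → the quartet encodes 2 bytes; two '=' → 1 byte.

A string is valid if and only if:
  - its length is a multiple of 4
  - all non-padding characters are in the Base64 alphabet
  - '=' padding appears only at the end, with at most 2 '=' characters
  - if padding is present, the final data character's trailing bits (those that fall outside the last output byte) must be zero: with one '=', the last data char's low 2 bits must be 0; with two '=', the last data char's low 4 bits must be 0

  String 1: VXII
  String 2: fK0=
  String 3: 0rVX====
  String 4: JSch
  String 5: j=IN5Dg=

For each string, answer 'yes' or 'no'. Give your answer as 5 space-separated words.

Answer: yes yes no yes no

Derivation:
String 1: 'VXII' → valid
String 2: 'fK0=' → valid
String 3: '0rVX====' → invalid (4 pad chars (max 2))
String 4: 'JSch' → valid
String 5: 'j=IN5Dg=' → invalid (bad char(s): ['=']; '=' in middle)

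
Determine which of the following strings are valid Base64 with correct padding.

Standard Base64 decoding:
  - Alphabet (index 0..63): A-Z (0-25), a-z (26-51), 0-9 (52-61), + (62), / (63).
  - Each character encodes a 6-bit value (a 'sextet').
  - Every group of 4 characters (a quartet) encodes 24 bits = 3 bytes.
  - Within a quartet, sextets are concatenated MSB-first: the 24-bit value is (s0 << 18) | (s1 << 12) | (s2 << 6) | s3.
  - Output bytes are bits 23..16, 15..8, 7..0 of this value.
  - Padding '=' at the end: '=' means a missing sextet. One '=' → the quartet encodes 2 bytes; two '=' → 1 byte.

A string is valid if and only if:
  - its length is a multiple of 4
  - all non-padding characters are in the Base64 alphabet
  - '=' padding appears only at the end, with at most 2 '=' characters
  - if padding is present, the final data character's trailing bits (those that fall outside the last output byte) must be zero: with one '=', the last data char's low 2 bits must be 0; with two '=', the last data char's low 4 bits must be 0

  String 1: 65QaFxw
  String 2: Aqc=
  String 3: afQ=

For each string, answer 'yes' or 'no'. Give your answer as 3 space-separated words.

Answer: no yes yes

Derivation:
String 1: '65QaFxw' → invalid (len=7 not mult of 4)
String 2: 'Aqc=' → valid
String 3: 'afQ=' → valid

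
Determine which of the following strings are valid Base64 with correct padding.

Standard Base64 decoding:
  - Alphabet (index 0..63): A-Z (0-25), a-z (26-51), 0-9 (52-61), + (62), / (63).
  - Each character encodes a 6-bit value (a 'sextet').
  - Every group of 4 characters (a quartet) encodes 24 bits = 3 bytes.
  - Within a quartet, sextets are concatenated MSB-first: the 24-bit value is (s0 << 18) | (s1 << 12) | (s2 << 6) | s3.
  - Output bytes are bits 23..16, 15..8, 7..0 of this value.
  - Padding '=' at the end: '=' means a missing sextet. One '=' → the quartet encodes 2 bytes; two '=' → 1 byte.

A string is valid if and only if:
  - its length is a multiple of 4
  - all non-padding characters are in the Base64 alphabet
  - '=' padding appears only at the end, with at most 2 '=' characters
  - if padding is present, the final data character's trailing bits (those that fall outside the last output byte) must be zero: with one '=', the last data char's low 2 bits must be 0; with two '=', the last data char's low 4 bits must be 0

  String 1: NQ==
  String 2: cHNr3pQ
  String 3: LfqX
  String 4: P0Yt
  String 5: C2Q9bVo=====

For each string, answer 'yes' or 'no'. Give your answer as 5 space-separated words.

Answer: yes no yes yes no

Derivation:
String 1: 'NQ==' → valid
String 2: 'cHNr3pQ' → invalid (len=7 not mult of 4)
String 3: 'LfqX' → valid
String 4: 'P0Yt' → valid
String 5: 'C2Q9bVo=====' → invalid (5 pad chars (max 2))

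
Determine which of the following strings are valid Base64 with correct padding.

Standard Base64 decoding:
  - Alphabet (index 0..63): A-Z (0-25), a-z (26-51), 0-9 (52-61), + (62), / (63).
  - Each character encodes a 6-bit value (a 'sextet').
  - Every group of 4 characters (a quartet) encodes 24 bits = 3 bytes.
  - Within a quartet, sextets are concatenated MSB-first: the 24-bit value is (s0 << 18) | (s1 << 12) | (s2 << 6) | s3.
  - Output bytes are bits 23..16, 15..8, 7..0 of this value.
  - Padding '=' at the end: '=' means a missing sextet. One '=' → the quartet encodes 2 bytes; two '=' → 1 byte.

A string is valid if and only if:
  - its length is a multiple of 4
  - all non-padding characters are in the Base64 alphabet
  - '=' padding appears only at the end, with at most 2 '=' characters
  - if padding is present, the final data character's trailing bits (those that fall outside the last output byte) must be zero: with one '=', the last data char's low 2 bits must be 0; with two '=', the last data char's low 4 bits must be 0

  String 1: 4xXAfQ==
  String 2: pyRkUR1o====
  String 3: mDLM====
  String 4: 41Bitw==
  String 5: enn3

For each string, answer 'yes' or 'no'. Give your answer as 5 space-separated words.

Answer: yes no no yes yes

Derivation:
String 1: '4xXAfQ==' → valid
String 2: 'pyRkUR1o====' → invalid (4 pad chars (max 2))
String 3: 'mDLM====' → invalid (4 pad chars (max 2))
String 4: '41Bitw==' → valid
String 5: 'enn3' → valid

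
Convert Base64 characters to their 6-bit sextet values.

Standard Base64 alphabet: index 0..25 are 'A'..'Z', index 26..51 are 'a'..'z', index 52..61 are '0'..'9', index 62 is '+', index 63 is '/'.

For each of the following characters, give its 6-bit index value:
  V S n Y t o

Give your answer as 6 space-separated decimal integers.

'V': A..Z range, ord('V') − ord('A') = 21
'S': A..Z range, ord('S') − ord('A') = 18
'n': a..z range, 26 + ord('n') − ord('a') = 39
'Y': A..Z range, ord('Y') − ord('A') = 24
't': a..z range, 26 + ord('t') − ord('a') = 45
'o': a..z range, 26 + ord('o') − ord('a') = 40

Answer: 21 18 39 24 45 40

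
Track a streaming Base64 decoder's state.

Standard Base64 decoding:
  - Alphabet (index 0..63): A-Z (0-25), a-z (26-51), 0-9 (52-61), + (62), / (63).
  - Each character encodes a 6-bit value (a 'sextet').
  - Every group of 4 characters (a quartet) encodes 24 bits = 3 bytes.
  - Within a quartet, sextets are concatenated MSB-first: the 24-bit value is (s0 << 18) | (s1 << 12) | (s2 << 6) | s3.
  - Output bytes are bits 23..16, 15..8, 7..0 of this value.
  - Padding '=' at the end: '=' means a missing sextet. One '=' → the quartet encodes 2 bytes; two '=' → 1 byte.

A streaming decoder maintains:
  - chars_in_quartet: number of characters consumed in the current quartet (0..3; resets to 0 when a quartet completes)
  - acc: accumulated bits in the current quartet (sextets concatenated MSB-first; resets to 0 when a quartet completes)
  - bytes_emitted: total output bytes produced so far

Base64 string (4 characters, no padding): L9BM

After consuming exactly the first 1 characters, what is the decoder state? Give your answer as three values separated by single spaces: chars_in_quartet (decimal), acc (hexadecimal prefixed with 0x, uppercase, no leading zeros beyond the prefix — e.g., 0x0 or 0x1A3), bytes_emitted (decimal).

After char 0 ('L'=11): chars_in_quartet=1 acc=0xB bytes_emitted=0

Answer: 1 0xB 0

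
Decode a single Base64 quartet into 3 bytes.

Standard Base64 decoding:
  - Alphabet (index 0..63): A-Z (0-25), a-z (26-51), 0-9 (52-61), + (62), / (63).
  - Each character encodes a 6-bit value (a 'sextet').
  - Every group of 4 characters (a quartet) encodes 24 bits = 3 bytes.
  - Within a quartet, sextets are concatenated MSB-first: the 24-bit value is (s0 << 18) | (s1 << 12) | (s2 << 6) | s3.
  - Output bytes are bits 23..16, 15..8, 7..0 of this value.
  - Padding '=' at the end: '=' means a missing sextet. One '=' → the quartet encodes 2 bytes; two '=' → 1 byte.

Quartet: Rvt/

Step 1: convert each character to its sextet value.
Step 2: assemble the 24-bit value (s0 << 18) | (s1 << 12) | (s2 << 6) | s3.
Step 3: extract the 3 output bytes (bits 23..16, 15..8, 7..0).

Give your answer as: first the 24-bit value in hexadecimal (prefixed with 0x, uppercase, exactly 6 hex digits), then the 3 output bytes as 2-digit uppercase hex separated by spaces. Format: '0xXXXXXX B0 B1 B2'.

Answer: 0x46FB7F 46 FB 7F

Derivation:
Sextets: R=17, v=47, t=45, /=63
24-bit: (17<<18) | (47<<12) | (45<<6) | 63
      = 0x440000 | 0x02F000 | 0x000B40 | 0x00003F
      = 0x46FB7F
Bytes: (v>>16)&0xFF=46, (v>>8)&0xFF=FB, v&0xFF=7F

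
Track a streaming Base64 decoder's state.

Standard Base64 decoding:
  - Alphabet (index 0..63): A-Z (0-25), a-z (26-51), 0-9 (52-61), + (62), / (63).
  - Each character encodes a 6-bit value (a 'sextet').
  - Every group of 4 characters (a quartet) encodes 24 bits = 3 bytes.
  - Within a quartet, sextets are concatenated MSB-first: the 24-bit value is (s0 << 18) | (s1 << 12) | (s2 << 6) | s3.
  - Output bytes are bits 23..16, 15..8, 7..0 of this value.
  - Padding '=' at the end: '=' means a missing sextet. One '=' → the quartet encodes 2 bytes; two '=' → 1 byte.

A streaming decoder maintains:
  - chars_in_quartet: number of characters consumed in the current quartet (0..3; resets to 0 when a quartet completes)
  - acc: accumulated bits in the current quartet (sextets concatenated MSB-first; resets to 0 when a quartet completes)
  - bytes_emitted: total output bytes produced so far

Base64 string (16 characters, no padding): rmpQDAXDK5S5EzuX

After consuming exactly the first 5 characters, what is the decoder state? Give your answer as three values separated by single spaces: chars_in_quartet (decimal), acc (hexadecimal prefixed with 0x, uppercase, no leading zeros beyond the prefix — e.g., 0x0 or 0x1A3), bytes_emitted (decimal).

After char 0 ('r'=43): chars_in_quartet=1 acc=0x2B bytes_emitted=0
After char 1 ('m'=38): chars_in_quartet=2 acc=0xAE6 bytes_emitted=0
After char 2 ('p'=41): chars_in_quartet=3 acc=0x2B9A9 bytes_emitted=0
After char 3 ('Q'=16): chars_in_quartet=4 acc=0xAE6A50 -> emit AE 6A 50, reset; bytes_emitted=3
After char 4 ('D'=3): chars_in_quartet=1 acc=0x3 bytes_emitted=3

Answer: 1 0x3 3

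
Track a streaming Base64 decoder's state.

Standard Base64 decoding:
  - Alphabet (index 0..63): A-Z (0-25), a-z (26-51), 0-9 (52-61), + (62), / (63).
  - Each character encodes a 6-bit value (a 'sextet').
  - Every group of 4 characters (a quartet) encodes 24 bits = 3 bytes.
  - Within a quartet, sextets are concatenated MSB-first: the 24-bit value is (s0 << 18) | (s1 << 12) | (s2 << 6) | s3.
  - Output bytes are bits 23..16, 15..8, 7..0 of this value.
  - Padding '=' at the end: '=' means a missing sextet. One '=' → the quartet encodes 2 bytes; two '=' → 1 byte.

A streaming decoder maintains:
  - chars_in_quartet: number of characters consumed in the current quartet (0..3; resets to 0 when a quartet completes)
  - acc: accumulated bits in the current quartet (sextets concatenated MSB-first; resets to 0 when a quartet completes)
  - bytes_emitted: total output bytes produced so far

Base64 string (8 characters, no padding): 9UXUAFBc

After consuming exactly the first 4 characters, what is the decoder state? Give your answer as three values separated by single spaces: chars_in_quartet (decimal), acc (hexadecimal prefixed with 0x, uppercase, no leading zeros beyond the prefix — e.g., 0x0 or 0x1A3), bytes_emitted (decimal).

After char 0 ('9'=61): chars_in_quartet=1 acc=0x3D bytes_emitted=0
After char 1 ('U'=20): chars_in_quartet=2 acc=0xF54 bytes_emitted=0
After char 2 ('X'=23): chars_in_quartet=3 acc=0x3D517 bytes_emitted=0
After char 3 ('U'=20): chars_in_quartet=4 acc=0xF545D4 -> emit F5 45 D4, reset; bytes_emitted=3

Answer: 0 0x0 3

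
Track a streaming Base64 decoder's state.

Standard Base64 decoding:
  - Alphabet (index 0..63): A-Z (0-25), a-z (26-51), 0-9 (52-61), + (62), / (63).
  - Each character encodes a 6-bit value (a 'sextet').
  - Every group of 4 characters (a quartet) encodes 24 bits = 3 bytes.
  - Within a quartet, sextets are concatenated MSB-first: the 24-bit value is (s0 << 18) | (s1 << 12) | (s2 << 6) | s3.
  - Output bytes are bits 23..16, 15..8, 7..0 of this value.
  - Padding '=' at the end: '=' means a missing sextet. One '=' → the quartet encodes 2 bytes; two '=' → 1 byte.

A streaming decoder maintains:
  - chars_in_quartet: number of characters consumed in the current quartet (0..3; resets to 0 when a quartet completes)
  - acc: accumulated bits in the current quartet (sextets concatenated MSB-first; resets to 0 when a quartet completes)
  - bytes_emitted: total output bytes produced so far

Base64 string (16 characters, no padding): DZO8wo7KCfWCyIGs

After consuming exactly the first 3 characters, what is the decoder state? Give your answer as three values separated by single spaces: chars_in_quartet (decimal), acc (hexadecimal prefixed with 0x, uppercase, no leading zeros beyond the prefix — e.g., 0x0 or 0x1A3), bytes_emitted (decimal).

Answer: 3 0x364E 0

Derivation:
After char 0 ('D'=3): chars_in_quartet=1 acc=0x3 bytes_emitted=0
After char 1 ('Z'=25): chars_in_quartet=2 acc=0xD9 bytes_emitted=0
After char 2 ('O'=14): chars_in_quartet=3 acc=0x364E bytes_emitted=0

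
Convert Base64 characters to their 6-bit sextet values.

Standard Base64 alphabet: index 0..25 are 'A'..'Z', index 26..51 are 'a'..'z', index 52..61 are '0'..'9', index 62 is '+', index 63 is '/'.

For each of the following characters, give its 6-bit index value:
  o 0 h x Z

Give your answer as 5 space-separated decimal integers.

Answer: 40 52 33 49 25

Derivation:
'o': a..z range, 26 + ord('o') − ord('a') = 40
'0': 0..9 range, 52 + ord('0') − ord('0') = 52
'h': a..z range, 26 + ord('h') − ord('a') = 33
'x': a..z range, 26 + ord('x') − ord('a') = 49
'Z': A..Z range, ord('Z') − ord('A') = 25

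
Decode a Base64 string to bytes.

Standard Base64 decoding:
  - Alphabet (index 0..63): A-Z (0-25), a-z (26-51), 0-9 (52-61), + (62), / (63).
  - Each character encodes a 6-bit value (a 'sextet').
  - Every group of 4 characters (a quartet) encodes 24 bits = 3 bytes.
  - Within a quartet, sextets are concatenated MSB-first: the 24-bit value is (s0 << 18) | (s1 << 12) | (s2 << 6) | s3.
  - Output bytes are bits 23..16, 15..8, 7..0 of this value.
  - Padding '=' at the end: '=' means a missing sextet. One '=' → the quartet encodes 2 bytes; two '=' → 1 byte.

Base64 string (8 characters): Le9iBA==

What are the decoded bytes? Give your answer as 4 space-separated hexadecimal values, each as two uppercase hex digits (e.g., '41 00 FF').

Answer: 2D EF 62 04

Derivation:
After char 0 ('L'=11): chars_in_quartet=1 acc=0xB bytes_emitted=0
After char 1 ('e'=30): chars_in_quartet=2 acc=0x2DE bytes_emitted=0
After char 2 ('9'=61): chars_in_quartet=3 acc=0xB7BD bytes_emitted=0
After char 3 ('i'=34): chars_in_quartet=4 acc=0x2DEF62 -> emit 2D EF 62, reset; bytes_emitted=3
After char 4 ('B'=1): chars_in_quartet=1 acc=0x1 bytes_emitted=3
After char 5 ('A'=0): chars_in_quartet=2 acc=0x40 bytes_emitted=3
Padding '==': partial quartet acc=0x40 -> emit 04; bytes_emitted=4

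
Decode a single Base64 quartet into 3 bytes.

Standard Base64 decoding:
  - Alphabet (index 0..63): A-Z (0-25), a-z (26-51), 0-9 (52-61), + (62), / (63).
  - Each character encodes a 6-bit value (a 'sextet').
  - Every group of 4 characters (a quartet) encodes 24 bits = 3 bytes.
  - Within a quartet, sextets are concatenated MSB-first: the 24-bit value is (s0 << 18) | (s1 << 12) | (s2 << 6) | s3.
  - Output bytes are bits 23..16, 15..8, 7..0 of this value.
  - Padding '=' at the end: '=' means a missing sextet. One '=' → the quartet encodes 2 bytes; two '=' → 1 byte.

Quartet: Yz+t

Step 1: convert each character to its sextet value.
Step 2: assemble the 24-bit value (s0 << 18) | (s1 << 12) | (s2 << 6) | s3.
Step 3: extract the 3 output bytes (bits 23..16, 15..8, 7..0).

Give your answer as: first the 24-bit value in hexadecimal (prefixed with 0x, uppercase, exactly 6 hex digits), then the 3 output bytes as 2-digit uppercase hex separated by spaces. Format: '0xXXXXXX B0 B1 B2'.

Answer: 0x633FAD 63 3F AD

Derivation:
Sextets: Y=24, z=51, +=62, t=45
24-bit: (24<<18) | (51<<12) | (62<<6) | 45
      = 0x600000 | 0x033000 | 0x000F80 | 0x00002D
      = 0x633FAD
Bytes: (v>>16)&0xFF=63, (v>>8)&0xFF=3F, v&0xFF=AD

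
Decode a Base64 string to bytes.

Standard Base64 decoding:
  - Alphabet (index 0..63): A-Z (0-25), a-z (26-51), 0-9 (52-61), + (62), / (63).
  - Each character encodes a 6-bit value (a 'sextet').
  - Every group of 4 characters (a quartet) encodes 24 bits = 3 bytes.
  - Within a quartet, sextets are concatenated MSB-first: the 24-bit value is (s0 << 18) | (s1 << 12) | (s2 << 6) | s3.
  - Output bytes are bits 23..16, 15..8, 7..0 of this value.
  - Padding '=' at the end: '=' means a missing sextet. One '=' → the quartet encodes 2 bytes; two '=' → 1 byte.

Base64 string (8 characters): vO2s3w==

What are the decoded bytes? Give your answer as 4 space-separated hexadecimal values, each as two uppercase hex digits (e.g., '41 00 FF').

After char 0 ('v'=47): chars_in_quartet=1 acc=0x2F bytes_emitted=0
After char 1 ('O'=14): chars_in_quartet=2 acc=0xBCE bytes_emitted=0
After char 2 ('2'=54): chars_in_quartet=3 acc=0x2F3B6 bytes_emitted=0
After char 3 ('s'=44): chars_in_quartet=4 acc=0xBCEDAC -> emit BC ED AC, reset; bytes_emitted=3
After char 4 ('3'=55): chars_in_quartet=1 acc=0x37 bytes_emitted=3
After char 5 ('w'=48): chars_in_quartet=2 acc=0xDF0 bytes_emitted=3
Padding '==': partial quartet acc=0xDF0 -> emit DF; bytes_emitted=4

Answer: BC ED AC DF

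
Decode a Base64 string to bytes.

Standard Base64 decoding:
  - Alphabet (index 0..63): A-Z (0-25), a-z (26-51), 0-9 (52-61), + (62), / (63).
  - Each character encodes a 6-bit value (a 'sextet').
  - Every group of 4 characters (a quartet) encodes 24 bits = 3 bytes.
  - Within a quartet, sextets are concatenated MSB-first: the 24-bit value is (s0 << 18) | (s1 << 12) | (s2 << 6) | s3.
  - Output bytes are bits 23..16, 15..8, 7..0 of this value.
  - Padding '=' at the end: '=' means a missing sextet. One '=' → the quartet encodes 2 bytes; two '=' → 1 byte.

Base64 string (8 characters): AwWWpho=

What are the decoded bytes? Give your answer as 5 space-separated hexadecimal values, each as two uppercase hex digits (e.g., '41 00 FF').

After char 0 ('A'=0): chars_in_quartet=1 acc=0x0 bytes_emitted=0
After char 1 ('w'=48): chars_in_quartet=2 acc=0x30 bytes_emitted=0
After char 2 ('W'=22): chars_in_quartet=3 acc=0xC16 bytes_emitted=0
After char 3 ('W'=22): chars_in_quartet=4 acc=0x30596 -> emit 03 05 96, reset; bytes_emitted=3
After char 4 ('p'=41): chars_in_quartet=1 acc=0x29 bytes_emitted=3
After char 5 ('h'=33): chars_in_quartet=2 acc=0xA61 bytes_emitted=3
After char 6 ('o'=40): chars_in_quartet=3 acc=0x29868 bytes_emitted=3
Padding '=': partial quartet acc=0x29868 -> emit A6 1A; bytes_emitted=5

Answer: 03 05 96 A6 1A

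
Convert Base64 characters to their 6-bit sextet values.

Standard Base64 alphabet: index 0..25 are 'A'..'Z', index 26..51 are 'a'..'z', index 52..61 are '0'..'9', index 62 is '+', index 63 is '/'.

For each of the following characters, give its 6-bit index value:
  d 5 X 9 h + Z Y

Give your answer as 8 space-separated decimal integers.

'd': a..z range, 26 + ord('d') − ord('a') = 29
'5': 0..9 range, 52 + ord('5') − ord('0') = 57
'X': A..Z range, ord('X') − ord('A') = 23
'9': 0..9 range, 52 + ord('9') − ord('0') = 61
'h': a..z range, 26 + ord('h') − ord('a') = 33
'+': index 62
'Z': A..Z range, ord('Z') − ord('A') = 25
'Y': A..Z range, ord('Y') − ord('A') = 24

Answer: 29 57 23 61 33 62 25 24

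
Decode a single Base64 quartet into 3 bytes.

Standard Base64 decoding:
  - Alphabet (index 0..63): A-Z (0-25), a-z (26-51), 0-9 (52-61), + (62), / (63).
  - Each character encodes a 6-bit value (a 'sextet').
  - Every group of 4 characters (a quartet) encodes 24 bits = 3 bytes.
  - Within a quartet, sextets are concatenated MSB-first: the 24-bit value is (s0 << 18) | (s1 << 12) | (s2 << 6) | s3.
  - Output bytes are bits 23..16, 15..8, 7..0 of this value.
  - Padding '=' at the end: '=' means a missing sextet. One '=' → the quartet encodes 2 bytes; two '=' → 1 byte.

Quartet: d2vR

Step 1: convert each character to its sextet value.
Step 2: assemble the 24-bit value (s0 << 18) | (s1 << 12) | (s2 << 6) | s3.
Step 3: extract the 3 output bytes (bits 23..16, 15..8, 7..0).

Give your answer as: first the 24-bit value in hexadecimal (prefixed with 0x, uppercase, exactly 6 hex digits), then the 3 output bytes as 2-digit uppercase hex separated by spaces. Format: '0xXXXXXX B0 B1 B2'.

Sextets: d=29, 2=54, v=47, R=17
24-bit: (29<<18) | (54<<12) | (47<<6) | 17
      = 0x740000 | 0x036000 | 0x000BC0 | 0x000011
      = 0x776BD1
Bytes: (v>>16)&0xFF=77, (v>>8)&0xFF=6B, v&0xFF=D1

Answer: 0x776BD1 77 6B D1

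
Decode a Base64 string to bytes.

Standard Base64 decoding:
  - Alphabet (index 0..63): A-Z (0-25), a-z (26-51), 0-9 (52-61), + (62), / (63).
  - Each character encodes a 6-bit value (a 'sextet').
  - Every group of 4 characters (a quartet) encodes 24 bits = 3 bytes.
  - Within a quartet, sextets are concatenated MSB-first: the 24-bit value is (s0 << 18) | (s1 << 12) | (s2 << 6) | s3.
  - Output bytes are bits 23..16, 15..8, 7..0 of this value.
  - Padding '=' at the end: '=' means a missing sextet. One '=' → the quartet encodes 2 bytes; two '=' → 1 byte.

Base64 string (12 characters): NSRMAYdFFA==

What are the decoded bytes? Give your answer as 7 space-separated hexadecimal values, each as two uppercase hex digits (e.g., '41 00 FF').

After char 0 ('N'=13): chars_in_quartet=1 acc=0xD bytes_emitted=0
After char 1 ('S'=18): chars_in_quartet=2 acc=0x352 bytes_emitted=0
After char 2 ('R'=17): chars_in_quartet=3 acc=0xD491 bytes_emitted=0
After char 3 ('M'=12): chars_in_quartet=4 acc=0x35244C -> emit 35 24 4C, reset; bytes_emitted=3
After char 4 ('A'=0): chars_in_quartet=1 acc=0x0 bytes_emitted=3
After char 5 ('Y'=24): chars_in_quartet=2 acc=0x18 bytes_emitted=3
After char 6 ('d'=29): chars_in_quartet=3 acc=0x61D bytes_emitted=3
After char 7 ('F'=5): chars_in_quartet=4 acc=0x18745 -> emit 01 87 45, reset; bytes_emitted=6
After char 8 ('F'=5): chars_in_quartet=1 acc=0x5 bytes_emitted=6
After char 9 ('A'=0): chars_in_quartet=2 acc=0x140 bytes_emitted=6
Padding '==': partial quartet acc=0x140 -> emit 14; bytes_emitted=7

Answer: 35 24 4C 01 87 45 14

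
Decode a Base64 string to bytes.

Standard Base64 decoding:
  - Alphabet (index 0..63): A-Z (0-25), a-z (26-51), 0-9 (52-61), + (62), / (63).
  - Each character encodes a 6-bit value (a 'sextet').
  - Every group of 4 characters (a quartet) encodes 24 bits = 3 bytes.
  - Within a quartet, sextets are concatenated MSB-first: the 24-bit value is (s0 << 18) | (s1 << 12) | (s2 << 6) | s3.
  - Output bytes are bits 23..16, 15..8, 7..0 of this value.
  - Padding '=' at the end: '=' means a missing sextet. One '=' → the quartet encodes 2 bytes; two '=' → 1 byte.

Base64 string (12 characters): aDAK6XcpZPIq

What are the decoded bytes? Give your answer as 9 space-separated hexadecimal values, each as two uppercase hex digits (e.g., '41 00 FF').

After char 0 ('a'=26): chars_in_quartet=1 acc=0x1A bytes_emitted=0
After char 1 ('D'=3): chars_in_quartet=2 acc=0x683 bytes_emitted=0
After char 2 ('A'=0): chars_in_quartet=3 acc=0x1A0C0 bytes_emitted=0
After char 3 ('K'=10): chars_in_quartet=4 acc=0x68300A -> emit 68 30 0A, reset; bytes_emitted=3
After char 4 ('6'=58): chars_in_quartet=1 acc=0x3A bytes_emitted=3
After char 5 ('X'=23): chars_in_quartet=2 acc=0xE97 bytes_emitted=3
After char 6 ('c'=28): chars_in_quartet=3 acc=0x3A5DC bytes_emitted=3
After char 7 ('p'=41): chars_in_quartet=4 acc=0xE97729 -> emit E9 77 29, reset; bytes_emitted=6
After char 8 ('Z'=25): chars_in_quartet=1 acc=0x19 bytes_emitted=6
After char 9 ('P'=15): chars_in_quartet=2 acc=0x64F bytes_emitted=6
After char 10 ('I'=8): chars_in_quartet=3 acc=0x193C8 bytes_emitted=6
After char 11 ('q'=42): chars_in_quartet=4 acc=0x64F22A -> emit 64 F2 2A, reset; bytes_emitted=9

Answer: 68 30 0A E9 77 29 64 F2 2A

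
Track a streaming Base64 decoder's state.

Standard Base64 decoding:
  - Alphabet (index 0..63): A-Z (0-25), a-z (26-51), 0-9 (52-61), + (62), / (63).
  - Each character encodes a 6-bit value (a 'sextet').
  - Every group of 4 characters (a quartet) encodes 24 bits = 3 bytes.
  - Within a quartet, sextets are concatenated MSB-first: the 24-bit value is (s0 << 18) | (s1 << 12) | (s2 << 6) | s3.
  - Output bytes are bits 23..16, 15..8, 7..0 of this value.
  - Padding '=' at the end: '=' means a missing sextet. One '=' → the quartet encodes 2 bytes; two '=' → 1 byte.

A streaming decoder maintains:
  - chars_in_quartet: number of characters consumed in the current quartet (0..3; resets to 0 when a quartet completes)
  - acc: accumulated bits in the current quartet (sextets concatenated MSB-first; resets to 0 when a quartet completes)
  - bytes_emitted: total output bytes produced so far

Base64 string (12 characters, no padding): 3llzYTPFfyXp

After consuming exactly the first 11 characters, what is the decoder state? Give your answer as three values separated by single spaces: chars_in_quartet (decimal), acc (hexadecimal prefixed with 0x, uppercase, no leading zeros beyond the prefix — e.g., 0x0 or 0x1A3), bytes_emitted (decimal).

Answer: 3 0x1FC97 6

Derivation:
After char 0 ('3'=55): chars_in_quartet=1 acc=0x37 bytes_emitted=0
After char 1 ('l'=37): chars_in_quartet=2 acc=0xDE5 bytes_emitted=0
After char 2 ('l'=37): chars_in_quartet=3 acc=0x37965 bytes_emitted=0
After char 3 ('z'=51): chars_in_quartet=4 acc=0xDE5973 -> emit DE 59 73, reset; bytes_emitted=3
After char 4 ('Y'=24): chars_in_quartet=1 acc=0x18 bytes_emitted=3
After char 5 ('T'=19): chars_in_quartet=2 acc=0x613 bytes_emitted=3
After char 6 ('P'=15): chars_in_quartet=3 acc=0x184CF bytes_emitted=3
After char 7 ('F'=5): chars_in_quartet=4 acc=0x6133C5 -> emit 61 33 C5, reset; bytes_emitted=6
After char 8 ('f'=31): chars_in_quartet=1 acc=0x1F bytes_emitted=6
After char 9 ('y'=50): chars_in_quartet=2 acc=0x7F2 bytes_emitted=6
After char 10 ('X'=23): chars_in_quartet=3 acc=0x1FC97 bytes_emitted=6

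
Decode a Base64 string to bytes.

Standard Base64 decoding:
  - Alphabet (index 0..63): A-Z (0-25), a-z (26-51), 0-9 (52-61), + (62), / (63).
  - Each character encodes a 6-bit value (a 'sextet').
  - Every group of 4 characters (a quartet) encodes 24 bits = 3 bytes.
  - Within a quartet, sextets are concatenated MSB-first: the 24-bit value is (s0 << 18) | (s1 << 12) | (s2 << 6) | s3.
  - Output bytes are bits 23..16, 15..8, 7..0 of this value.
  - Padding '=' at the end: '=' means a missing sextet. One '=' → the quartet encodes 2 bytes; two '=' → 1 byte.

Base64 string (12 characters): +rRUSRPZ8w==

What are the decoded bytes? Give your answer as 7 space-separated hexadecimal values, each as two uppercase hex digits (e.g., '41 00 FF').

After char 0 ('+'=62): chars_in_quartet=1 acc=0x3E bytes_emitted=0
After char 1 ('r'=43): chars_in_quartet=2 acc=0xFAB bytes_emitted=0
After char 2 ('R'=17): chars_in_quartet=3 acc=0x3EAD1 bytes_emitted=0
After char 3 ('U'=20): chars_in_quartet=4 acc=0xFAB454 -> emit FA B4 54, reset; bytes_emitted=3
After char 4 ('S'=18): chars_in_quartet=1 acc=0x12 bytes_emitted=3
After char 5 ('R'=17): chars_in_quartet=2 acc=0x491 bytes_emitted=3
After char 6 ('P'=15): chars_in_quartet=3 acc=0x1244F bytes_emitted=3
After char 7 ('Z'=25): chars_in_quartet=4 acc=0x4913D9 -> emit 49 13 D9, reset; bytes_emitted=6
After char 8 ('8'=60): chars_in_quartet=1 acc=0x3C bytes_emitted=6
After char 9 ('w'=48): chars_in_quartet=2 acc=0xF30 bytes_emitted=6
Padding '==': partial quartet acc=0xF30 -> emit F3; bytes_emitted=7

Answer: FA B4 54 49 13 D9 F3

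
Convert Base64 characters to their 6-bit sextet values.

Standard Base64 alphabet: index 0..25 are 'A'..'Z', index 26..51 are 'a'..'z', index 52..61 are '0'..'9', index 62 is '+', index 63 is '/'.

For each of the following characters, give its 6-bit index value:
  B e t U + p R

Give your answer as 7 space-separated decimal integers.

'B': A..Z range, ord('B') − ord('A') = 1
'e': a..z range, 26 + ord('e') − ord('a') = 30
't': a..z range, 26 + ord('t') − ord('a') = 45
'U': A..Z range, ord('U') − ord('A') = 20
'+': index 62
'p': a..z range, 26 + ord('p') − ord('a') = 41
'R': A..Z range, ord('R') − ord('A') = 17

Answer: 1 30 45 20 62 41 17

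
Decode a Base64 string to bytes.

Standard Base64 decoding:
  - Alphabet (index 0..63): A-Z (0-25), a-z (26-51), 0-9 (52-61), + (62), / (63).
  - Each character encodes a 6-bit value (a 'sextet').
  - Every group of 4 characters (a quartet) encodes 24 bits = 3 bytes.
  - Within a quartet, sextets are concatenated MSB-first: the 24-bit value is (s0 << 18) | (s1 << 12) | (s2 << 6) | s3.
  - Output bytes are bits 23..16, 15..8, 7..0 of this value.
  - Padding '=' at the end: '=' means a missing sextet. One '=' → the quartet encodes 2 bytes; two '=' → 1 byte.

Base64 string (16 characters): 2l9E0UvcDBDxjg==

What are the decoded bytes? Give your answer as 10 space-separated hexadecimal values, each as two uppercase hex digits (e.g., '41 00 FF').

After char 0 ('2'=54): chars_in_quartet=1 acc=0x36 bytes_emitted=0
After char 1 ('l'=37): chars_in_quartet=2 acc=0xDA5 bytes_emitted=0
After char 2 ('9'=61): chars_in_quartet=3 acc=0x3697D bytes_emitted=0
After char 3 ('E'=4): chars_in_quartet=4 acc=0xDA5F44 -> emit DA 5F 44, reset; bytes_emitted=3
After char 4 ('0'=52): chars_in_quartet=1 acc=0x34 bytes_emitted=3
After char 5 ('U'=20): chars_in_quartet=2 acc=0xD14 bytes_emitted=3
After char 6 ('v'=47): chars_in_quartet=3 acc=0x3452F bytes_emitted=3
After char 7 ('c'=28): chars_in_quartet=4 acc=0xD14BDC -> emit D1 4B DC, reset; bytes_emitted=6
After char 8 ('D'=3): chars_in_quartet=1 acc=0x3 bytes_emitted=6
After char 9 ('B'=1): chars_in_quartet=2 acc=0xC1 bytes_emitted=6
After char 10 ('D'=3): chars_in_quartet=3 acc=0x3043 bytes_emitted=6
After char 11 ('x'=49): chars_in_quartet=4 acc=0xC10F1 -> emit 0C 10 F1, reset; bytes_emitted=9
After char 12 ('j'=35): chars_in_quartet=1 acc=0x23 bytes_emitted=9
After char 13 ('g'=32): chars_in_quartet=2 acc=0x8E0 bytes_emitted=9
Padding '==': partial quartet acc=0x8E0 -> emit 8E; bytes_emitted=10

Answer: DA 5F 44 D1 4B DC 0C 10 F1 8E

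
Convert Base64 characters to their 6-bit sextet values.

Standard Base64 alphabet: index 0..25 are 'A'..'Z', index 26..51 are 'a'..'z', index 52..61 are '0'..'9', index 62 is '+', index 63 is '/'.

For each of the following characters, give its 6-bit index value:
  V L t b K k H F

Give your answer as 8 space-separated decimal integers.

Answer: 21 11 45 27 10 36 7 5

Derivation:
'V': A..Z range, ord('V') − ord('A') = 21
'L': A..Z range, ord('L') − ord('A') = 11
't': a..z range, 26 + ord('t') − ord('a') = 45
'b': a..z range, 26 + ord('b') − ord('a') = 27
'K': A..Z range, ord('K') − ord('A') = 10
'k': a..z range, 26 + ord('k') − ord('a') = 36
'H': A..Z range, ord('H') − ord('A') = 7
'F': A..Z range, ord('F') − ord('A') = 5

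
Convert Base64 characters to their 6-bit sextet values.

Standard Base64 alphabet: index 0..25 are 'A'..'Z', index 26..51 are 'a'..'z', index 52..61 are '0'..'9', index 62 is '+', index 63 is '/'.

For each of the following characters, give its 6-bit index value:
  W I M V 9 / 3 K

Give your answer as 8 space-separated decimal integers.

'W': A..Z range, ord('W') − ord('A') = 22
'I': A..Z range, ord('I') − ord('A') = 8
'M': A..Z range, ord('M') − ord('A') = 12
'V': A..Z range, ord('V') − ord('A') = 21
'9': 0..9 range, 52 + ord('9') − ord('0') = 61
'/': index 63
'3': 0..9 range, 52 + ord('3') − ord('0') = 55
'K': A..Z range, ord('K') − ord('A') = 10

Answer: 22 8 12 21 61 63 55 10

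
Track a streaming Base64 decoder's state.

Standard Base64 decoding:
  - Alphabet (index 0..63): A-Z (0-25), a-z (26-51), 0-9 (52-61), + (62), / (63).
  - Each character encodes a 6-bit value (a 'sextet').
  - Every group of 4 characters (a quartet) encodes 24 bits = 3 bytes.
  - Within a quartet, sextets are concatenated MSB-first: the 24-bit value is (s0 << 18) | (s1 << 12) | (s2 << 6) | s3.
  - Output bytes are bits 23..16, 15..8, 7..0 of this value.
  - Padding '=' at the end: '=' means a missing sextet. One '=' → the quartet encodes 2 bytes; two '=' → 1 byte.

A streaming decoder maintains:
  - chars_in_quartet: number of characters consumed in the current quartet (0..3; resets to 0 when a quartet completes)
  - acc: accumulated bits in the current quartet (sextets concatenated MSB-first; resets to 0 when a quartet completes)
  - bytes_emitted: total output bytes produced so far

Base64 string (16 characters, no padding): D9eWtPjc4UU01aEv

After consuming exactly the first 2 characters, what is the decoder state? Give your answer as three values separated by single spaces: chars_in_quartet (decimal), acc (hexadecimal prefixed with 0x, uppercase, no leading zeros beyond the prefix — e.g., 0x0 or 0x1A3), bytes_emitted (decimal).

After char 0 ('D'=3): chars_in_quartet=1 acc=0x3 bytes_emitted=0
After char 1 ('9'=61): chars_in_quartet=2 acc=0xFD bytes_emitted=0

Answer: 2 0xFD 0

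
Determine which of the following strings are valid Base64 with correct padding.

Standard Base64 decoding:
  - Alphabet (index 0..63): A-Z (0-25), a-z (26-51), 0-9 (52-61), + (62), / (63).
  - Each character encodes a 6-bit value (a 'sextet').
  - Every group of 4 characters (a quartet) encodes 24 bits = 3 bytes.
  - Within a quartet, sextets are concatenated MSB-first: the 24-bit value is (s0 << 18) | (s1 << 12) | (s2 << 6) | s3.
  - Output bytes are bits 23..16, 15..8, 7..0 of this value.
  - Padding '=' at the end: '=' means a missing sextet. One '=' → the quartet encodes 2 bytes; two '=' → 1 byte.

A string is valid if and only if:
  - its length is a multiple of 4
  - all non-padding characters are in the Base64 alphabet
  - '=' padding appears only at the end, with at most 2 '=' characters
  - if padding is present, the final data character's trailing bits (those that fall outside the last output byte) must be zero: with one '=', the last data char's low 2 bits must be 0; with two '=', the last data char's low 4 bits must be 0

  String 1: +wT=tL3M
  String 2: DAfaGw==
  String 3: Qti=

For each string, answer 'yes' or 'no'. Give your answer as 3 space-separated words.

Answer: no yes no

Derivation:
String 1: '+wT=tL3M' → invalid (bad char(s): ['=']; '=' in middle)
String 2: 'DAfaGw==' → valid
String 3: 'Qti=' → invalid (bad trailing bits)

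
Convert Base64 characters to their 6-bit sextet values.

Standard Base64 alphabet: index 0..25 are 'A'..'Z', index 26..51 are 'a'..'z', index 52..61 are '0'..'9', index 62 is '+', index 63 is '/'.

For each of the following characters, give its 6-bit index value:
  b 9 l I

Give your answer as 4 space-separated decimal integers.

'b': a..z range, 26 + ord('b') − ord('a') = 27
'9': 0..9 range, 52 + ord('9') − ord('0') = 61
'l': a..z range, 26 + ord('l') − ord('a') = 37
'I': A..Z range, ord('I') − ord('A') = 8

Answer: 27 61 37 8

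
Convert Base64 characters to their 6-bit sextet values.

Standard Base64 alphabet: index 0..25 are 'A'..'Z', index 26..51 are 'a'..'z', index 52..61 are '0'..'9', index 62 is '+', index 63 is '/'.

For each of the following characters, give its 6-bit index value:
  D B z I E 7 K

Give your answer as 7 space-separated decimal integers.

Answer: 3 1 51 8 4 59 10

Derivation:
'D': A..Z range, ord('D') − ord('A') = 3
'B': A..Z range, ord('B') − ord('A') = 1
'z': a..z range, 26 + ord('z') − ord('a') = 51
'I': A..Z range, ord('I') − ord('A') = 8
'E': A..Z range, ord('E') − ord('A') = 4
'7': 0..9 range, 52 + ord('7') − ord('0') = 59
'K': A..Z range, ord('K') − ord('A') = 10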